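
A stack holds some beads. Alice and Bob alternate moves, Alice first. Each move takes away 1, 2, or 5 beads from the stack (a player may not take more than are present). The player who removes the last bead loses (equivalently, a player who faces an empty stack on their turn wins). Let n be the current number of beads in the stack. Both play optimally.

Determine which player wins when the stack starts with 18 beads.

Alice wins.

Positions with no move are W. A position that does have a move is losing for the player to move precisely when every available move leads to a winning position for the opponent. Fill in the labels:
n=0: no move; the opponent has just taken the last bead and therefore loses → W
n=1: only reaches 0(W), which is W → L
n=2: reaches L-position 1 → W
n=3: reaches L-position 1 → W
n=4: only reaches 3(W), 2(W), all W → L
n=5: reaches L-position 4 → W
n=6: reaches L-position 4 → W
n=7: only reaches 6(W), 5(W), 2(W), all W → L
n=8: reaches L-position 7 → W
n=9: reaches L-position 7 → W
n=10: only reaches 9(W), 8(W), 5(W), all W → L
n=11: reaches L-position 10 → W
n=12: reaches L-position 10 → W
n=13: only reaches 12(W), 11(W), 8(W), all W → L
n=14: reaches L-position 13 → W
n=15: reaches L-position 13 → W
n=16: only reaches 15(W), 14(W), 11(W), all W → L
n=17: reaches L-position 16 → W
n=18: reaches L-position 16 → W
The starting position 18 is W: Alice should remove 2, leaving 16, handing over an L position.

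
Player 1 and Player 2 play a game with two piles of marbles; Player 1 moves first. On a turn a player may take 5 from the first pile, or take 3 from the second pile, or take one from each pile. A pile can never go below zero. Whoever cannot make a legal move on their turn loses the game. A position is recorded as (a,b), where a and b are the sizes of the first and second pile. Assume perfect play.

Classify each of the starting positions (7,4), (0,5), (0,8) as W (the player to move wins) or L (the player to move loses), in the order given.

(7,4): W, (0,5): W, (0,8): L

Classify positions by backward induction: terminal positions (no move available) are L. From any other position, the mover wins iff some move reaches an L.
No move ever increases a pile, so every position that can arise here has a ≤ 7 and b ≤ 8; it is enough to label the cells with 0 ≤ a ≤ 7 and 0 ≤ b ≤ 8.
Every move lowers a or b (never raises either), so fill the grid row by row in increasing a, and left to right within a row: each cell's successors are then already labelled.
      b=0  b=1  b=2  b=3  b=4  b=5  b=6  b=7  b=8
a=0:    L    L    L    W    W    W    L    L    L
a=1:    L    W    W    W    L    L    L    W    W
a=2:    L    W    L    W    L    W    W    W    L
a=3:    L    W    L    W    L    W    L    W    L
a=4:    L    W    L    W    L    W    L    W    L
a=5:    W    W    W    W    L    W    W    W    W
a=6:    W    L    L    L    W    W    W    L    L
a=7:    W    L    W    W    W    L    L    L    W
Cells with no legal move (terminal, hence L): (0,0), (0,1), (0,2), (1,0), (2,0), (3,0), (4,0).
The remaining L cells, each justified by listing all of its moves:
(0,6): the only move is to (0,3)(W), a W ⇒ L
(0,7): the only move is to (0,4)(W), a W ⇒ L
(0,8): the only move is to (0,5)(W), a W ⇒ L
(1,4): moves to (1,1)(W), (0,3)(W); every one is W ⇒ L
(1,5): moves to (1,2)(W), (0,4)(W); every one is W ⇒ L
(1,6): moves to (1,3)(W), (0,5)(W); every one is W ⇒ L
(2,2): the only move is to (1,1)(W), a W ⇒ L
(2,4): moves to (2,1)(W), (1,3)(W); every one is W ⇒ L
(2,8): moves to (2,5)(W), (1,7)(W); every one is W ⇒ L
(3,2): the only move is to (2,1)(W), a W ⇒ L
(3,4): moves to (3,1)(W), (2,3)(W); every one is W ⇒ L
(3,6): moves to (3,3)(W), (2,5)(W); every one is W ⇒ L
(3,8): moves to (3,5)(W), (2,7)(W); every one is W ⇒ L
(4,2): the only move is to (3,1)(W), a W ⇒ L
(4,4): moves to (4,1)(W), (3,3)(W); every one is W ⇒ L
(4,6): moves to (4,3)(W), (3,5)(W); every one is W ⇒ L
(4,8): moves to (4,5)(W), (3,7)(W); every one is W ⇒ L
(5,4): moves to (0,4)(W), (5,1)(W), (4,3)(W); every one is W ⇒ L
(6,1): moves to (1,1)(W), (5,0)(W); every one is W ⇒ L
(6,2): moves to (1,2)(W), (5,1)(W); every one is W ⇒ L
(6,3): moves to (1,3)(W), (6,0)(W), (5,2)(W); every one is W ⇒ L
(6,7): moves to (1,7)(W), (6,4)(W), (5,6)(W); every one is W ⇒ L
(6,8): moves to (1,8)(W), (6,5)(W), (5,7)(W); every one is W ⇒ L
(7,1): moves to (2,1)(W), (6,0)(W); every one is W ⇒ L
(7,5): moves to (2,5)(W), (7,2)(W), (6,4)(W); every one is W ⇒ L
(7,6): moves to (2,6)(W), (7,3)(W), (6,5)(W); every one is W ⇒ L
(7,7): moves to (2,7)(W), (7,4)(W), (6,6)(W); every one is W ⇒ L
Every other cell has at least one move into one of the L cells above, so it is W.
(7,4): the move to (2,4) reaches an L cell, so W
(0,5): the move to (0,2) reaches an L cell, so W
(0,8): one of the L cells justified above, so L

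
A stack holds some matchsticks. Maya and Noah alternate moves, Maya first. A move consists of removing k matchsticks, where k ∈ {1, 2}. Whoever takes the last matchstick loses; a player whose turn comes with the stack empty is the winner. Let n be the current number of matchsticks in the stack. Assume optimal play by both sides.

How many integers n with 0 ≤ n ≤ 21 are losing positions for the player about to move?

7

Compute win/loss labels from the base case upward. A position with no move is W. Any other position is W if it can reach an L in one move, else L.
n=0: no move; the opponent has just taken the last matchstick and therefore loses → W
n=1: L (sole option 0(W) is W)
n=2: W (go to 1, an L position)
n=3: W (go to 1, an L position)
n=4: L (options 3(W), 2(W) are all W)
n=5: W (go to 4, an L position)
n=6: W (go to 4, an L position)
n=7: L (options 6(W), 5(W) are all W)
n=8: W (go to 7, an L position)
n=9: W (go to 7, an L position)
n=10: L (options 9(W), 8(W) are all W)
n=11: W (go to 10, an L position)
n=12: W (go to 10, an L position)
n=13: L (options 12(W), 11(W) are all W)
n=14: W (go to 13, an L position)
n=15: W (go to 13, an L position)
n=16: L (options 15(W), 14(W) are all W)
n=17: W (go to 16, an L position)
n=18: W (go to 16, an L position)
n=19: L (options 18(W), 17(W) are all W)
n=20: W (go to 19, an L position)
n=21: W (go to 19, an L position)
L entries with 0 ≤ n ≤ 21: n = 1, 4, 7, 10, 13, 16, 19; that makes 7.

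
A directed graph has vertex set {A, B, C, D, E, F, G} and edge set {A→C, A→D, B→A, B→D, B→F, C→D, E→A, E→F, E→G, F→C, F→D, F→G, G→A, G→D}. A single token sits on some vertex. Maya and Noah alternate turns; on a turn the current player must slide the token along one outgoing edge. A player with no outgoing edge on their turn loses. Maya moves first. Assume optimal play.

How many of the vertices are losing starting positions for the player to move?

Classify positions by backward induction: terminal positions (no move available) are L. From any other position, the mover wins iff some move reaches an L.
Every edge goes from a vertex to one that appears earlier in the order D, C, A, G, F, B, E, so processing vertices in that order labels each vertex after all of its successors.
D: no outgoing edge → L
C: can move to D, which is L ⇒ W
A: can move to D, which is L ⇒ W
G: can move to D, which is L ⇒ W
F: can move to D, which is L ⇒ W
B: can move to D, which is L ⇒ W
E: moves to F(W), G(W), A(W); every one is W ⇒ L
The L vertices are D, E; that is 2 in all.

2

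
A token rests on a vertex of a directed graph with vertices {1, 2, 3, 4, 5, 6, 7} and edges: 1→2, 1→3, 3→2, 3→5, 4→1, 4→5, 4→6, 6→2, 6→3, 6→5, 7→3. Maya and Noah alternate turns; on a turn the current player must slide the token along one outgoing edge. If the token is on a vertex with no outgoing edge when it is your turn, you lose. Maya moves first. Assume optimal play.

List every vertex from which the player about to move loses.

Classify positions by backward induction: terminal positions (no move available) are L. From any other position, the mover wins iff some move reaches an L.
Every edge goes from a vertex to one that appears earlier in the order 5, 2, 3, 6, 1, 7, 4, so processing vertices in that order labels each vertex after all of its successors.
5: no outgoing edge → L
2: no outgoing edge → L
3: can move to 2, which is L ⇒ W
6: can move to 2, which is L ⇒ W
1: can move to 2, which is L ⇒ W
7: the only move is to 3(W), a W ⇒ L
4: can move to 5, which is L ⇒ W
Reading off the rows marked L gives the requested list; there are 3 such vertices.

2, 5, 7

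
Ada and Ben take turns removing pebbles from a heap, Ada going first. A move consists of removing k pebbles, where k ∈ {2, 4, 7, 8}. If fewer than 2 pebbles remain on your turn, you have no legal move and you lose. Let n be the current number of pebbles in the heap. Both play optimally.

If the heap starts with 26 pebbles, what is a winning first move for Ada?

Compute win/loss labels from the base case upward. A position with no move is L. Any other position is W if it can reach an L in one move, else L.
n=0: no move → L
n=1: no move → L
n=2: W (go to 0, an L position)
n=3: W (go to 1, an L position)
n=4: W (go to 0, an L position)
n=5: W (go to 1, an L position)
n=6: L (options 4(W), 2(W) are all W)
n=7: W (go to 0, an L position)
n=8: W (go to 6, an L position)
n=9: W (go to 1, an L position)
n=10: W (go to 6, an L position)
n=11: L (options 9(W), 7(W), 4(W), 3(W) are all W)
n=12: L (options 10(W), 8(W), 5(W), 4(W) are all W)
n=13: W (go to 11, an L position)
n=14: W (go to 12, an L position)
n=15: W (go to 11, an L position)
n=16: W (go to 12, an L position)
n=17: L (options 15(W), 13(W), 10(W), 9(W) are all W)
n=18: W (go to 11, an L position)
n=19: W (go to 17, an L position)
n=20: W (go to 12, an L position)
n=21: W (go to 17, an L position)
n=22: L (options 20(W), 18(W), 15(W), 14(W) are all W)
n=23: L (options 21(W), 19(W), 16(W), 15(W) are all W)
n=24: W (go to 22, an L position)
n=25: W (go to 23, an L position)
n=26: W (go to 22, an L position)
From 26, the L positions reachable in one move are: 22.

Remove 4, leaving 22.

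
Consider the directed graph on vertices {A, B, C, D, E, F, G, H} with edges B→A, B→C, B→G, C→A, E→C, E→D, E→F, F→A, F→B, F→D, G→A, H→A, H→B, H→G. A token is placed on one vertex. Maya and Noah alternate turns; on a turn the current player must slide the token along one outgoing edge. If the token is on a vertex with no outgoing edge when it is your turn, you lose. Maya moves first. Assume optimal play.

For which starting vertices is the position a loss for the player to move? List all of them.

A, D

Positions with no move are L. A position that does have a move is losing for the player to move precisely when every available move leads to a winning position for the opponent. Fill in the labels:
Every edge goes from a vertex to one that appears earlier in the order D, A, C, G, B, F, H, E, so processing vertices in that order labels each vertex after all of its successors.
D: no outgoing edge → L
A: no outgoing edge → L
C: can move to A, which is L ⇒ W
G: can move to A, which is L ⇒ W
B: can move to A, which is L ⇒ W
F: can move to A, which is L ⇒ W
H: can move to A, which is L ⇒ W
E: can move to D, which is L ⇒ W
The losing starting vertices are exactly the entries labelled L in this table (2 of them).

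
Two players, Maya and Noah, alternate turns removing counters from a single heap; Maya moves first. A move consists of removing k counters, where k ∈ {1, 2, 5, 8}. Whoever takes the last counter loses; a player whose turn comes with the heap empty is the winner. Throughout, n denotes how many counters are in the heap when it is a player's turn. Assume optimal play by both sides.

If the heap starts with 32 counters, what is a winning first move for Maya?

Remove 1, leaving 31.

Use the standard recursion: the mover wins at a terminal position; elsewhere, the mover wins exactly when some move hands the opponent an L position.
n=0: no move; the opponent has just taken the last counter and therefore loses → W
n=1: →0(W) only, which is W, so L
n=2: →1(L), so W
n=3: →1(L), so W
n=4: →3(W), 2(W) — all W, so L
n=5: →4(L), so W
n=6: →4(L), so W
n=7: →6(W), 5(W), 2(W) — all W, so L
n=8: →7(L), so W
n=9: →7(L), so W
n=10: →9(W), 8(W), 5(W), 2(W) — all W, so L
n=11: →10(L), so W
n=12: →10(L), so W
n=13: →12(W), 11(W), 8(W), 5(W) — all W, so L
n=14: →13(L), so W
n=15: →13(L), so W
n=16: →15(W), 14(W), 11(W), 8(W) — all W, so L
n=17: →16(L), so W
n=18: →16(L), so W
n=19: →18(W), 17(W), 14(W), 11(W) — all W, so L
n=20: →19(L), so W
n=21: →19(L), so W
n=22: →21(W), 20(W), 17(W), 14(W) — all W, so L
n=23: →22(L), so W
n=24: →22(L), so W
n=25: →24(W), 23(W), 20(W), 17(W) — all W, so L
n=26: →25(L), so W
n=27: →25(L), so W
n=28: →27(W), 26(W), 23(W), 20(W) — all W, so L
n=29: →28(L), so W
n=30: →28(L), so W
n=31: →30(W), 29(W), 26(W), 23(W) — all W, so L
n=32: →31(L), so W
From 32, the L positions reachable in one move are: 31.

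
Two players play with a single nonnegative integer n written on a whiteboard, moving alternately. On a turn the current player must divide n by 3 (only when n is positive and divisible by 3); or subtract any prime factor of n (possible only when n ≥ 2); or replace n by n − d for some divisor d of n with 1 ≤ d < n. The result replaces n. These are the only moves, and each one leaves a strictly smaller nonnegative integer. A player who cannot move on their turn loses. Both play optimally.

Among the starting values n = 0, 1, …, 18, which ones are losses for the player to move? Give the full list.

Build the W/L table. Terminal = L. A non-terminal position is W if it has a move to some L; otherwise it is L.
n=0: no move → L
n=1: no move → L
n=2: →0(L), so W
n=3: →0(L), so W
n=4: →2(W), 3(W) — all W, so L
n=5: →0(L), so W
n=6: →4(L), so W
n=7: →0(L), so W
n=8: →4(L), so W
n=9: →3(W), 6(W), 8(W) — all W, so L
n=10: →9(L), so W
n=11: →0(L), so W
n=12: →4(L), so W
n=13: →0(L), so W
n=14: →7(W), 12(W), 13(W) — all W, so L
n=15: →14(L), so W
n=16: →14(L), so W
n=17: →0(L), so W
n=18: →9(L), so W
Reading off the rows marked L gives the requested list; there are 5 such values of n.

0, 1, 4, 9, 14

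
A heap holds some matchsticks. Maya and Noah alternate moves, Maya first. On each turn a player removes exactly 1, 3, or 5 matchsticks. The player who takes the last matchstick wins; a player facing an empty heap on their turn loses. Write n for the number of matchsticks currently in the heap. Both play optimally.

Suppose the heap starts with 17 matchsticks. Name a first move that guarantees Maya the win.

Positions with no move are L. A position that does have a move is losing for the player to move precisely when every available move leads to a winning position for the opponent. Fill in the labels:
n=0: no move → L
n=1: W (go to 0, an L position)
n=2: L (sole option 1(W) is W)
n=3: W (go to 2, an L position)
n=4: L (options 3(W), 1(W) are all W)
n=5: W (go to 4, an L position)
n=6: L (options 5(W), 3(W), 1(W) are all W)
n=7: W (go to 6, an L position)
n=8: L (options 7(W), 5(W), 3(W) are all W)
n=9: W (go to 8, an L position)
n=10: L (options 9(W), 7(W), 5(W) are all W)
n=11: W (go to 10, an L position)
n=12: L (options 11(W), 9(W), 7(W) are all W)
n=13: W (go to 12, an L position)
n=14: L (options 13(W), 11(W), 9(W) are all W)
n=15: W (go to 14, an L position)
n=16: L (options 15(W), 13(W), 11(W) are all W)
n=17: W (go to 16, an L position)
From 17, the L positions reachable in one move are: 16, 14, 12. Any move reaching one of these is winning.

Remove 1, leaving 16.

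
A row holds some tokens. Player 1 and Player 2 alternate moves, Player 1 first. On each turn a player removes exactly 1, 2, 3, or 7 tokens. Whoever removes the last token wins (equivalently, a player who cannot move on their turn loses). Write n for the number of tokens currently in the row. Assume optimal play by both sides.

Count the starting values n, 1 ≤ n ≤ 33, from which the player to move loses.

Label each position W (a win for the player to move) or L (a loss). A position with no legal move is L; any other position is W exactly when some move reaches an L, and L when every move reaches a W.
n=0: no move → L
n=1: →0(L), so W
n=2: →0(L), so W
n=3: →0(L), so W
n=4: →3(W), 2(W), 1(W) — all W, so L
n=5: →4(L), so W
n=6: →4(L), so W
n=7: →4(L), so W
n=8: →7(W), 6(W), 5(W), 1(W) — all W, so L
n=9: →8(L), so W
n=10: →8(L), so W
n=11: →8(L), so W
n=12: →11(W), 10(W), 9(W), 5(W) — all W, so L
n=13: →12(L), so W
n=14: →12(L), so W
n=15: →12(L), so W
n=16: →15(W), 14(W), 13(W), 9(W) — all W, so L
n=17: →16(L), so W
n=18: →16(L), so W
n=19: →16(L), so W
n=20: →19(W), 18(W), 17(W), 13(W) — all W, so L
n=21: →20(L), so W
n=22: →20(L), so W
n=23: →20(L), so W
n=24: →23(W), 22(W), 21(W), 17(W) — all W, so L
n=25: →24(L), so W
n=26: →24(L), so W
n=27: →24(L), so W
n=28: →27(W), 26(W), 25(W), 21(W) — all W, so L
n=29: →28(L), so W
n=30: →28(L), so W
n=31: →28(L), so W
n=32: →31(W), 30(W), 29(W), 25(W) — all W, so L
n=33: →32(L), so W
L entries with 1 ≤ n ≤ 33 (n=0 is outside the asked range and is not counted): n = 4, 8, 12, 16, 20, 24, 28, 32; that makes 8.

8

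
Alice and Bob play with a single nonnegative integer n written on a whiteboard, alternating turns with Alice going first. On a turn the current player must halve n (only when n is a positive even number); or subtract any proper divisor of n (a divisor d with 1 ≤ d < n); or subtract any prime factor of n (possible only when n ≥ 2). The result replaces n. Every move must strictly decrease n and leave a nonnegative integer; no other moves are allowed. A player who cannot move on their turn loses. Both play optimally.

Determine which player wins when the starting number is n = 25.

Alice wins.

Classify positions by backward induction: terminal positions (no move available) are L. From any other position, the mover wins iff some move reaches an L.
n=0: no move → L
n=1: no move → L
n=2: can move to 0, which is L ⇒ W
n=3: can move to 0, which is L ⇒ W
n=4: moves to 2(W), 3(W); every one is W ⇒ L
n=5: can move to 0, which is L ⇒ W
n=6: can move to 4, which is L ⇒ W
n=7: can move to 0, which is L ⇒ W
n=8: can move to 4, which is L ⇒ W
n=9: moves to 6(W), 8(W); every one is W ⇒ L
n=10: can move to 9, which is L ⇒ W
n=11: can move to 0, which is L ⇒ W
n=12: can move to 9, which is L ⇒ W
n=13: can move to 0, which is L ⇒ W
n=14: moves to 7(W), 12(W), 13(W); every one is W ⇒ L
n=15: can move to 14, which is L ⇒ W
n=16: can move to 14, which is L ⇒ W
n=17: can move to 0, which is L ⇒ W
n=18: can move to 9, which is L ⇒ W
n=19: can move to 0, which is L ⇒ W
n=20: moves to 10(W), 15(W), 16(W), 18(W), 19(W); every one is W ⇒ L
n=21: can move to 14, which is L ⇒ W
n=22: can move to 20, which is L ⇒ W
n=23: can move to 0, which is L ⇒ W
n=24: can move to 20, which is L ⇒ W
n=25: can move to 20, which is L ⇒ W
From 25 Alice can move to 20, reaching an L position.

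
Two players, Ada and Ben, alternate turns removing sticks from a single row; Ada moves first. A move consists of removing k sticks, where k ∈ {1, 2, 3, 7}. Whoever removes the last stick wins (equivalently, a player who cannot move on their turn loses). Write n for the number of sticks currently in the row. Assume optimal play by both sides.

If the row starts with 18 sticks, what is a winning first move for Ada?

Remove 2, leaving 16.

Build the W/L table. Terminal = L. A non-terminal position is W if it has a move to some L; otherwise it is L.
n=0: no move → L
n=1: →0(L), so W
n=2: →0(L), so W
n=3: →0(L), so W
n=4: →3(W), 2(W), 1(W) — all W, so L
n=5: →4(L), so W
n=6: →4(L), so W
n=7: →4(L), so W
n=8: →7(W), 6(W), 5(W), 1(W) — all W, so L
n=9: →8(L), so W
n=10: →8(L), so W
n=11: →8(L), so W
n=12: →11(W), 10(W), 9(W), 5(W) — all W, so L
n=13: →12(L), so W
n=14: →12(L), so W
n=15: →12(L), so W
n=16: →15(W), 14(W), 13(W), 9(W) — all W, so L
n=17: →16(L), so W
n=18: →16(L), so W
From 18, the L positions reachable in one move are: 16.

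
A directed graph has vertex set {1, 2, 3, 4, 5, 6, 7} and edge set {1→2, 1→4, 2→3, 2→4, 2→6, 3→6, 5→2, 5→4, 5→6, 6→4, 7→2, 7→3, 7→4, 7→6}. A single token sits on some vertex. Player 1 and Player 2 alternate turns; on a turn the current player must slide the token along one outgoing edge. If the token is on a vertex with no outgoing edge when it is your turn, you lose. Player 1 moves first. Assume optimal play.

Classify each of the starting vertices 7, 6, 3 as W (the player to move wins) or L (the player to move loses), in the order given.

Classify positions by backward induction: terminal positions (no move available) are L. From any other position, the mover wins iff some move reaches an L.
Every edge goes from a vertex to one that appears earlier in the order 4, 6, 3, 2, 7, 5, 1, so processing vertices in that order labels each vertex after all of its successors.
4: no outgoing edge → L
6: →4(L), so W
3: →6(W) only, which is W, so L
2: →3(L), so W
7: →3(L), so W
5: →4(L), so W
1: →4(L), so W

7: W, 6: W, 3: L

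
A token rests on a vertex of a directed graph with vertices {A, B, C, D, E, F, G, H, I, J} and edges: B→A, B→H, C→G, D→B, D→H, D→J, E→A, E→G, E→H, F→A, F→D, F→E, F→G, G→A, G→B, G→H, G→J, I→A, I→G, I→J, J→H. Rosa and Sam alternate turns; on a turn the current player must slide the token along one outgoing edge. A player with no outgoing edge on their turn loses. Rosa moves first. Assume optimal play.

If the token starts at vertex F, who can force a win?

Rosa wins.

Classify positions by backward induction: terminal positions (no move available) are L. From any other position, the mover wins iff some move reaches an L.
Every edge goes from a vertex to one that appears earlier in the order H, A, B, J, D, G, E, C, F, I, so processing vertices in that order labels each vertex after all of its successors.
H: no outgoing edge → L
A: no outgoing edge → L
B: W (go to A, an L position)
J: W (go to H, an L position)
D: W (go to H, an L position)
G: W (go to A, an L position)
E: W (go to A, an L position)
C: L (sole option G(W) is W)
F: W (go to A, an L position)
I: W (go to A, an L position)
From F Rosa can move to A, reaching an L position.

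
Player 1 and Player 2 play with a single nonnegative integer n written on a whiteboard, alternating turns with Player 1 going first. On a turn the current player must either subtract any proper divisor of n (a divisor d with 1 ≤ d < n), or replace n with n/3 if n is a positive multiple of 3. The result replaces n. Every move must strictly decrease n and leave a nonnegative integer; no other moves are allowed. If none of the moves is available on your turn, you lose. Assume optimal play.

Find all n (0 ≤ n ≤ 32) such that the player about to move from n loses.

0, 1, 4, 7, 9, 11, 13, 15, 17, 19, 23, 25, 28, 31

Positions with no move are L. A position that does have a move is losing for the player to move precisely when every available move leads to a winning position for the opponent. Fill in the labels:
n=0: no move → L
n=1: no move → L
n=2: reaches L-position 1 → W
n=3: reaches L-position 1 → W
n=4: only reaches 2(W), 3(W), all W → L
n=5: reaches L-position 4 → W
n=6: reaches L-position 4 → W
n=7: only reaches 6(W), which is W → L
n=8: reaches L-position 4 → W
n=9: only reaches 3(W), 6(W), 8(W), all W → L
n=10: reaches L-position 9 → W
n=11: only reaches 10(W), which is W → L
n=12: reaches L-position 4 → W
n=13: only reaches 12(W), which is W → L
n=14: reaches L-position 7 → W
n=15: only reaches 5(W), 10(W), 12(W), 14(W), all W → L
n=16: reaches L-position 15 → W
n=17: only reaches 16(W), which is W → L
n=18: reaches L-position 9 → W
n=19: only reaches 18(W), which is W → L
n=20: reaches L-position 15 → W
n=21: reaches L-position 7 → W
n=22: reaches L-position 11 → W
n=23: only reaches 22(W), which is W → L
n=24: reaches L-position 23 → W
n=25: only reaches 20(W), 24(W), all W → L
n=26: reaches L-position 13 → W
n=27: reaches L-position 9 → W
n=28: only reaches 14(W), 21(W), 24(W), 26(W), 27(W), all W → L
n=29: reaches L-position 28 → W
n=30: reaches L-position 15 → W
n=31: only reaches 30(W), which is W → L
n=32: reaches L-position 28 → W
The losing starting values of n are exactly the entries labelled L in this table (14 of them).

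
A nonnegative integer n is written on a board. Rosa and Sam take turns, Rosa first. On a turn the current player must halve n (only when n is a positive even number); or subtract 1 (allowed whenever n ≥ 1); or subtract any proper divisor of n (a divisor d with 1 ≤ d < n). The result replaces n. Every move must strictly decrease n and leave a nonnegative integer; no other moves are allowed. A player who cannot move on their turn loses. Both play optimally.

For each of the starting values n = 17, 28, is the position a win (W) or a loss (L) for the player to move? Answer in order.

Compute win/loss labels from the base case upward. A position with no move is L. Any other position is W if it can reach an L in one move, else L.
n=0: no move → L
n=1: W (go to 0, an L position)
n=2: L (sole option 1(W) is W)
n=3: W (go to 2, an L position)
n=4: W (go to 2, an L position)
n=5: L (sole option 4(W) is W)
n=6: W (go to 5, an L position)
n=7: L (sole option 6(W) is W)
n=8: W (go to 7, an L position)
n=9: L (options 6(W), 8(W) are all W)
n=10: W (go to 5, an L position)
n=11: L (sole option 10(W) is W)
n=12: W (go to 9, an L position)
n=13: L (sole option 12(W) is W)
n=14: W (go to 7, an L position)
n=15: L (options 10(W), 12(W), 14(W) are all W)
n=16: W (go to 15, an L position)
n=17: L (sole option 16(W) is W)
n=18: W (go to 9, an L position)
n=19: L (sole option 18(W) is W)
n=20: W (go to 15, an L position)
n=21: L (options 14(W), 18(W), 20(W) are all W)
n=22: W (go to 11, an L position)
n=23: L (sole option 22(W) is W)
n=24: W (go to 21, an L position)
n=25: L (options 20(W), 24(W) are all W)
n=26: W (go to 13, an L position)
n=27: L (options 18(W), 24(W), 26(W) are all W)
n=28: W (go to 21, an L position)

17: L, 28: W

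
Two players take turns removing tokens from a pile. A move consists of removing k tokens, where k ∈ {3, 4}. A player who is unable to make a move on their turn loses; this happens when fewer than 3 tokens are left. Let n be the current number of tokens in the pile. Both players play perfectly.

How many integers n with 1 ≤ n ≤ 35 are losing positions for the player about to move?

15

Compute win/loss labels from the base case upward. A position with no move is L. Any other position is W if it can reach an L in one move, else L.
n=0: no move → L
n=1: no move → L
n=2: no move → L
n=3: →0(L), so W
n=4: →1(L), so W
n=5: →2(L), so W
n=6: →2(L), so W
n=7: →4(W), 3(W) — all W, so L
n=8: →5(W), 4(W) — all W, so L
n=9: →6(W), 5(W) — all W, so L
n=10: →7(L), so W
n=11: →8(L), so W
n=12: →9(L), so W
n=13: →9(L), so W
n=14: →11(W), 10(W) — all W, so L
n=15: →12(W), 11(W) — all W, so L
n=16: →13(W), 12(W) — all W, so L
n=17: →14(L), so W
n=18: →15(L), so W
n=19: →16(L), so W
n=20: →16(L), so W
n=21: →18(W), 17(W) — all W, so L
n=22: →19(W), 18(W) — all W, so L
n=23: →20(W), 19(W) — all W, so L
n=24: →21(L), so W
n=25: →22(L), so W
n=26: →23(L), so W
n=27: →23(L), so W
n=28: →25(W), 24(W) — all W, so L
n=29: →26(W), 25(W) — all W, so L
n=30: →27(W), 26(W) — all W, so L
n=31: →28(L), so W
n=32: →29(L), so W
n=33: →30(L), so W
n=34: →30(L), so W
n=35: →32(W), 31(W) — all W, so L
L entries with 1 ≤ n ≤ 35 (n=0 is outside the asked range and is not counted): n = 1, 2, 7, 8, 9, 14, 15, 16, 21, 22, 23, 28, 29, 30, 35; that makes 15.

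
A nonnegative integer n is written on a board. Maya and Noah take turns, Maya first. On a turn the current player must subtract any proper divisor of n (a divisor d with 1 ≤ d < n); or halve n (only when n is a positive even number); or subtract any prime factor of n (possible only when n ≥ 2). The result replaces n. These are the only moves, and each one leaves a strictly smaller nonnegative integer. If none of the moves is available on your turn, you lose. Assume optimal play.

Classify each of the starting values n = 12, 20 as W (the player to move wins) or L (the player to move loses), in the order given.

Work bottom-up. With no move the player to move loses. Otherwise the position is W if at least one move leads to an L position for the opponent, and L if every move leads to a W.
n=0: no move → L
n=1: no move → L
n=2: can move to 0, which is L ⇒ W
n=3: can move to 0, which is L ⇒ W
n=4: moves to 2(W), 3(W); every one is W ⇒ L
n=5: can move to 0, which is L ⇒ W
n=6: can move to 4, which is L ⇒ W
n=7: can move to 0, which is L ⇒ W
n=8: can move to 4, which is L ⇒ W
n=9: moves to 6(W), 8(W); every one is W ⇒ L
n=10: can move to 9, which is L ⇒ W
n=11: can move to 0, which is L ⇒ W
n=12: can move to 9, which is L ⇒ W
n=13: can move to 0, which is L ⇒ W
n=14: moves to 7(W), 12(W), 13(W); every one is W ⇒ L
n=15: can move to 14, which is L ⇒ W
n=16: can move to 14, which is L ⇒ W
n=17: can move to 0, which is L ⇒ W
n=18: can move to 9, which is L ⇒ W
n=19: can move to 0, which is L ⇒ W
n=20: moves to 10(W), 15(W), 16(W), 18(W), 19(W); every one is W ⇒ L

12: W, 20: L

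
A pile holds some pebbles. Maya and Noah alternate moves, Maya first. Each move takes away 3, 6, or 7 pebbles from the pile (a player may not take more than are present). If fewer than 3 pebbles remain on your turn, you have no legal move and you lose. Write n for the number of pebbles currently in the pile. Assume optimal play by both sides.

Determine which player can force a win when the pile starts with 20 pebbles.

Compute win/loss labels from the base case upward. A position with no move is L. Any other position is W if it can reach an L in one move, else L.
n=0: no move → L
n=1: no move → L
n=2: no move → L
n=3: →0(L), so W
n=4: →1(L), so W
n=5: →2(L), so W
n=6: →0(L), so W
n=7: →1(L), so W
n=8: →2(L), so W
n=9: →2(L), so W
n=10: →7(W), 4(W), 3(W) — all W, so L
n=11: →8(W), 5(W), 4(W) — all W, so L
n=12: →9(W), 6(W), 5(W) — all W, so L
n=13: →10(L), so W
n=14: →11(L), so W
n=15: →12(L), so W
n=16: →10(L), so W
n=17: →11(L), so W
n=18: →12(L), so W
n=19: →12(L), so W
n=20: →17(W), 14(W), 13(W) — all W, so L
Every move from 20 reaches a W position, so the mover loses.

Noah wins.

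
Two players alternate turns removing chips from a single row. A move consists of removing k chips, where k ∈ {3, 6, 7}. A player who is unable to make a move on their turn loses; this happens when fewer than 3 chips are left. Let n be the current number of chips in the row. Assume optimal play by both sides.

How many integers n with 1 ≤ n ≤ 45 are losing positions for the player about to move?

Positions with no move are L. A position that does have a move is losing for the player to move precisely when every available move leads to a winning position for the opponent. Fill in the labels:
n=0: no move → L
n=1: no move → L
n=2: no move → L
n=3: can move to 0, which is L ⇒ W
n=4: can move to 1, which is L ⇒ W
n=5: can move to 2, which is L ⇒ W
n=6: can move to 0, which is L ⇒ W
n=7: can move to 1, which is L ⇒ W
n=8: can move to 2, which is L ⇒ W
n=9: can move to 2, which is L ⇒ W
n=10: moves to 7(W), 4(W), 3(W); every one is W ⇒ L
n=11: moves to 8(W), 5(W), 4(W); every one is W ⇒ L
n=12: moves to 9(W), 6(W), 5(W); every one is W ⇒ L
n=13: can move to 10, which is L ⇒ W
n=14: can move to 11, which is L ⇒ W
n=15: can move to 12, which is L ⇒ W
n=16: can move to 10, which is L ⇒ W
n=17: can move to 11, which is L ⇒ W
n=18: can move to 12, which is L ⇒ W
n=19: can move to 12, which is L ⇒ W
n=20: moves to 17(W), 14(W), 13(W); every one is W ⇒ L
n=21: moves to 18(W), 15(W), 14(W); every one is W ⇒ L
n=22: moves to 19(W), 16(W), 15(W); every one is W ⇒ L
n=23: can move to 20, which is L ⇒ W
n=24: can move to 21, which is L ⇒ W
n=25: can move to 22, which is L ⇒ W
n=26: can move to 20, which is L ⇒ W
n=27: can move to 21, which is L ⇒ W
n=28: can move to 22, which is L ⇒ W
n=29: can move to 22, which is L ⇒ W
n=30: moves to 27(W), 24(W), 23(W); every one is W ⇒ L
n=31: moves to 28(W), 25(W), 24(W); every one is W ⇒ L
n=32: moves to 29(W), 26(W), 25(W); every one is W ⇒ L
n=33: can move to 30, which is L ⇒ W
n=34: can move to 31, which is L ⇒ W
n=35: can move to 32, which is L ⇒ W
n=36: can move to 30, which is L ⇒ W
n=37: can move to 31, which is L ⇒ W
n=38: can move to 32, which is L ⇒ W
n=39: can move to 32, which is L ⇒ W
n=40: moves to 37(W), 34(W), 33(W); every one is W ⇒ L
n=41: moves to 38(W), 35(W), 34(W); every one is W ⇒ L
n=42: moves to 39(W), 36(W), 35(W); every one is W ⇒ L
n=43: can move to 40, which is L ⇒ W
n=44: can move to 41, which is L ⇒ W
n=45: can move to 42, which is L ⇒ W
L entries with 1 ≤ n ≤ 45 (n=0 is outside the asked range and is not counted): n = 1, 2, 10, 11, 12, 20, 21, 22, 30, 31, 32, 40, 41, 42; that makes 14.

14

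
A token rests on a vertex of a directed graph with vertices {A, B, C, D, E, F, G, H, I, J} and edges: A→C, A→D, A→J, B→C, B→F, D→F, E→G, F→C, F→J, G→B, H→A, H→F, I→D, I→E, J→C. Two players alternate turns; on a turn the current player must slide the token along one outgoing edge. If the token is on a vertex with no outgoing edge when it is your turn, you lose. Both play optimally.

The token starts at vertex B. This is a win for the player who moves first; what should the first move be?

Move to C.

Use the standard recursion: the mover loses at a terminal position; elsewhere, the mover wins exactly when some move hands the opponent an L position.
Every edge goes from a vertex to one that appears earlier in the order C, J, F, D, B, G, A, E, I, H, so processing vertices in that order labels each vertex after all of its successors.
C: no outgoing edge → L
J: →C(L), so W
F: →C(L), so W
D: →F(W) only, which is W, so L
B: →C(L), so W
G: →B(W) only, which is W, so L
A: →D(L), so W
E: →G(L), so W
I: →D(L), so W
H: →A(W), F(W) — all W, so L
From B, the L positions reachable in one move are: C.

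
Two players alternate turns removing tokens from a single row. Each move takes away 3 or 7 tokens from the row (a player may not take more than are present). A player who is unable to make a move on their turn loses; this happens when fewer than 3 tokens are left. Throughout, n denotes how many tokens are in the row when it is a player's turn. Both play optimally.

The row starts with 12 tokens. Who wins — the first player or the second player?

Classify positions by backward induction: terminal positions (no move available) are L. From any other position, the mover wins iff some move reaches an L.
n=0: no move → L
n=1: no move → L
n=2: no move → L
n=3: reaches L-position 0 → W
n=4: reaches L-position 1 → W
n=5: reaches L-position 2 → W
n=6: only reaches 3(W), which is W → L
n=7: reaches L-position 0 → W
n=8: reaches L-position 1 → W
n=9: reaches L-position 6 → W
n=10: only reaches 7(W), 3(W), all W → L
n=11: only reaches 8(W), 4(W), all W → L
n=12: only reaches 9(W), 5(W), all W → L
Every move from 12 reaches a W position, so the mover loses.

The second player wins.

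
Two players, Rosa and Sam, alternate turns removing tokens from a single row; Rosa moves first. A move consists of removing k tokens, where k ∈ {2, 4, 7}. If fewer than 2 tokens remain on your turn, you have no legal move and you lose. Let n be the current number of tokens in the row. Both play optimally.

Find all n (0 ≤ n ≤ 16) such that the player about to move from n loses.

Compute win/loss labels from the base case upward. A position with no move is L. Any other position is W if it can reach an L in one move, else L.
n=0: no move → L
n=1: no move → L
n=2: reaches L-position 0 → W
n=3: reaches L-position 1 → W
n=4: reaches L-position 0 → W
n=5: reaches L-position 1 → W
n=6: only reaches 4(W), 2(W), all W → L
n=7: reaches L-position 0 → W
n=8: reaches L-position 6 → W
n=9: only reaches 7(W), 5(W), 2(W), all W → L
n=10: reaches L-position 6 → W
n=11: reaches L-position 9 → W
n=12: only reaches 10(W), 8(W), 5(W), all W → L
n=13: reaches L-position 9 → W
n=14: reaches L-position 12 → W
n=15: only reaches 13(W), 11(W), 8(W), all W → L
n=16: reaches L-position 12 → W
Reading off the rows marked L gives the requested list; there are 6 such values of n.

0, 1, 6, 9, 12, 15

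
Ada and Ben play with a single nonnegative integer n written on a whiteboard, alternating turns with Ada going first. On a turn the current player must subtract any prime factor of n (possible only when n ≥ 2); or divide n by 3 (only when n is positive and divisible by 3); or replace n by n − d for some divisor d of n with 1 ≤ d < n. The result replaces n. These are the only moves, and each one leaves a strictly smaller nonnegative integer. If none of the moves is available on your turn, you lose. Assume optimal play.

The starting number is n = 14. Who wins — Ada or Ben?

Compute win/loss labels from the base case upward. A position with no move is L. Any other position is W if it can reach an L in one move, else L.
n=0: no move → L
n=1: no move → L
n=2: →0(L), so W
n=3: →0(L), so W
n=4: →2(W), 3(W) — all W, so L
n=5: →0(L), so W
n=6: →4(L), so W
n=7: →0(L), so W
n=8: →4(L), so W
n=9: →3(W), 6(W), 8(W) — all W, so L
n=10: →9(L), so W
n=11: →0(L), so W
n=12: →4(L), so W
n=13: →0(L), so W
n=14: →7(W), 12(W), 13(W) — all W, so L
The starting position 14 is L: whatever Ada does, the opponent receives a W position.

Ben wins.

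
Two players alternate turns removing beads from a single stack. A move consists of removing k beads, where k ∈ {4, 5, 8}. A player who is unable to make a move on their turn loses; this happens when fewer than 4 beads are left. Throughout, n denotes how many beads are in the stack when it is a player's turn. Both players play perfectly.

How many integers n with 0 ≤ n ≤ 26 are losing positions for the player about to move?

11

Build the W/L table. Terminal = L. A non-terminal position is W if it has a move to some L; otherwise it is L.
n=0: no move → L
n=1: no move → L
n=2: no move → L
n=3: no move → L
n=4: W (go to 0, an L position)
n=5: W (go to 1, an L position)
n=6: W (go to 2, an L position)
n=7: W (go to 3, an L position)
n=8: W (go to 3, an L position)
n=9: W (go to 1, an L position)
n=10: W (go to 2, an L position)
n=11: W (go to 3, an L position)
n=12: L (options 8(W), 7(W), 4(W) are all W)
n=13: L (options 9(W), 8(W), 5(W) are all W)
n=14: L (options 10(W), 9(W), 6(W) are all W)
n=15: L (options 11(W), 10(W), 7(W) are all W)
n=16: W (go to 12, an L position)
n=17: W (go to 13, an L position)
n=18: W (go to 14, an L position)
n=19: W (go to 15, an L position)
n=20: W (go to 15, an L position)
n=21: W (go to 13, an L position)
n=22: W (go to 14, an L position)
n=23: W (go to 15, an L position)
n=24: L (options 20(W), 19(W), 16(W) are all W)
n=25: L (options 21(W), 20(W), 17(W) are all W)
n=26: L (options 22(W), 21(W), 18(W) are all W)
L entries with 0 ≤ n ≤ 26: n = 0, 1, 2, 3, 12, 13, 14, 15, 24, 25, 26; that makes 11.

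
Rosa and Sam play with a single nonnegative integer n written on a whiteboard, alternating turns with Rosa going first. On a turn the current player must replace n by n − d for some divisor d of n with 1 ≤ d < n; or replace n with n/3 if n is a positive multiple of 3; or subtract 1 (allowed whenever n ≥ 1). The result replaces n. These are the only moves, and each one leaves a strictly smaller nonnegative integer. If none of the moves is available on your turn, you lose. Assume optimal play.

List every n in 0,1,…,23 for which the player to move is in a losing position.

Compute win/loss labels from the base case upward. A position with no move is L. Any other position is W if it can reach an L in one move, else L.
n=0: no move → L
n=1: →0(L), so W
n=2: →1(W) only, which is W, so L
n=3: →2(L), so W
n=4: →2(L), so W
n=5: →4(W) only, which is W, so L
n=6: →2(L), so W
n=7: →6(W) only, which is W, so L
n=8: →7(L), so W
n=9: →3(W), 6(W), 8(W) — all W, so L
n=10: →5(L), so W
n=11: →10(W) only, which is W, so L
n=12: →9(L), so W
n=13: →12(W) only, which is W, so L
n=14: →7(L), so W
n=15: →5(L), so W
n=16: →8(W), 12(W), 14(W), 15(W) — all W, so L
n=17: →16(L), so W
n=18: →9(L), so W
n=19: →18(W) only, which is W, so L
n=20: →16(L), so W
n=21: →7(L), so W
n=22: →11(L), so W
n=23: →22(W) only, which is W, so L
The losing starting values of n are exactly the entries labelled L in this table (10 of them).

0, 2, 5, 7, 9, 11, 13, 16, 19, 23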